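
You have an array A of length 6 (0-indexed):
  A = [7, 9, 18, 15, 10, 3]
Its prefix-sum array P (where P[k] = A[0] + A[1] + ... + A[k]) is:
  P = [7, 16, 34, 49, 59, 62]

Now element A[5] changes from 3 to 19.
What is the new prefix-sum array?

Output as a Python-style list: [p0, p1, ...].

Answer: [7, 16, 34, 49, 59, 78]

Derivation:
Change: A[5] 3 -> 19, delta = 16
P[k] for k < 5: unchanged (A[5] not included)
P[k] for k >= 5: shift by delta = 16
  P[0] = 7 + 0 = 7
  P[1] = 16 + 0 = 16
  P[2] = 34 + 0 = 34
  P[3] = 49 + 0 = 49
  P[4] = 59 + 0 = 59
  P[5] = 62 + 16 = 78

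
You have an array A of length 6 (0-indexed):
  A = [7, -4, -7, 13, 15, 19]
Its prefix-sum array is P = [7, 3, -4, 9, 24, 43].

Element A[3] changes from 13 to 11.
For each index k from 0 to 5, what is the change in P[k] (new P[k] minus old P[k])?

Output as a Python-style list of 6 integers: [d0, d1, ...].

Answer: [0, 0, 0, -2, -2, -2]

Derivation:
Element change: A[3] 13 -> 11, delta = -2
For k < 3: P[k] unchanged, delta_P[k] = 0
For k >= 3: P[k] shifts by exactly -2
Delta array: [0, 0, 0, -2, -2, -2]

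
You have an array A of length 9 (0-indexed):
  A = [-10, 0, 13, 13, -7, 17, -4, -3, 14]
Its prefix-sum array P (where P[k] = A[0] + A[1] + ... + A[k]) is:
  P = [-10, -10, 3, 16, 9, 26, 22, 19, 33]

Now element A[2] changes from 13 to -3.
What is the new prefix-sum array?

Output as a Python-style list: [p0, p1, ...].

Change: A[2] 13 -> -3, delta = -16
P[k] for k < 2: unchanged (A[2] not included)
P[k] for k >= 2: shift by delta = -16
  P[0] = -10 + 0 = -10
  P[1] = -10 + 0 = -10
  P[2] = 3 + -16 = -13
  P[3] = 16 + -16 = 0
  P[4] = 9 + -16 = -7
  P[5] = 26 + -16 = 10
  P[6] = 22 + -16 = 6
  P[7] = 19 + -16 = 3
  P[8] = 33 + -16 = 17

Answer: [-10, -10, -13, 0, -7, 10, 6, 3, 17]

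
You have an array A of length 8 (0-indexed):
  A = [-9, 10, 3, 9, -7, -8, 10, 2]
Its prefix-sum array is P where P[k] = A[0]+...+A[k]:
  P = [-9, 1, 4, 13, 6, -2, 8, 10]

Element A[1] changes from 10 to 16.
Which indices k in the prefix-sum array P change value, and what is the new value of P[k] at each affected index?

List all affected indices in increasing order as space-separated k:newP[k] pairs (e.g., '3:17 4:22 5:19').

P[k] = A[0] + ... + A[k]
P[k] includes A[1] iff k >= 1
Affected indices: 1, 2, ..., 7; delta = 6
  P[1]: 1 + 6 = 7
  P[2]: 4 + 6 = 10
  P[3]: 13 + 6 = 19
  P[4]: 6 + 6 = 12
  P[5]: -2 + 6 = 4
  P[6]: 8 + 6 = 14
  P[7]: 10 + 6 = 16

Answer: 1:7 2:10 3:19 4:12 5:4 6:14 7:16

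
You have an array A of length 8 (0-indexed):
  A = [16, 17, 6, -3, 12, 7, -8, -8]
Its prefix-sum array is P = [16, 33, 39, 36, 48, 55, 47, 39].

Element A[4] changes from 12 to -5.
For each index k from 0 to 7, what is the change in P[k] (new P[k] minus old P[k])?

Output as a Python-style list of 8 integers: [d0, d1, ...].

Answer: [0, 0, 0, 0, -17, -17, -17, -17]

Derivation:
Element change: A[4] 12 -> -5, delta = -17
For k < 4: P[k] unchanged, delta_P[k] = 0
For k >= 4: P[k] shifts by exactly -17
Delta array: [0, 0, 0, 0, -17, -17, -17, -17]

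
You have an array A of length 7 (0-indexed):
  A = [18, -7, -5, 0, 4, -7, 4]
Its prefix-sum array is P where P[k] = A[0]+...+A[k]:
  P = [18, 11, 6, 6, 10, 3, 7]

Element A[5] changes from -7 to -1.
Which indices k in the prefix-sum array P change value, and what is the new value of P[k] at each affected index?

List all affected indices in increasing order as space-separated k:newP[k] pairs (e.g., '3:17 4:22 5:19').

Answer: 5:9 6:13

Derivation:
P[k] = A[0] + ... + A[k]
P[k] includes A[5] iff k >= 5
Affected indices: 5, 6, ..., 6; delta = 6
  P[5]: 3 + 6 = 9
  P[6]: 7 + 6 = 13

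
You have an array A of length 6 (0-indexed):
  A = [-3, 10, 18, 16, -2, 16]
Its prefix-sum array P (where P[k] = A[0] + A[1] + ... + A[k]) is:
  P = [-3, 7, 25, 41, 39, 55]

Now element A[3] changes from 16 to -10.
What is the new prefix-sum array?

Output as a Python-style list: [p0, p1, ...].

Change: A[3] 16 -> -10, delta = -26
P[k] for k < 3: unchanged (A[3] not included)
P[k] for k >= 3: shift by delta = -26
  P[0] = -3 + 0 = -3
  P[1] = 7 + 0 = 7
  P[2] = 25 + 0 = 25
  P[3] = 41 + -26 = 15
  P[4] = 39 + -26 = 13
  P[5] = 55 + -26 = 29

Answer: [-3, 7, 25, 15, 13, 29]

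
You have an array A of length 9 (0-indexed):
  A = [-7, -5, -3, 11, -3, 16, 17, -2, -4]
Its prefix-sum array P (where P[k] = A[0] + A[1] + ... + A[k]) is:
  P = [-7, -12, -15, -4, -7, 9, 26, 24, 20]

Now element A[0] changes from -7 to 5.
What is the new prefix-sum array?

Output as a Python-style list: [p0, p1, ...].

Answer: [5, 0, -3, 8, 5, 21, 38, 36, 32]

Derivation:
Change: A[0] -7 -> 5, delta = 12
P[k] for k < 0: unchanged (A[0] not included)
P[k] for k >= 0: shift by delta = 12
  P[0] = -7 + 12 = 5
  P[1] = -12 + 12 = 0
  P[2] = -15 + 12 = -3
  P[3] = -4 + 12 = 8
  P[4] = -7 + 12 = 5
  P[5] = 9 + 12 = 21
  P[6] = 26 + 12 = 38
  P[7] = 24 + 12 = 36
  P[8] = 20 + 12 = 32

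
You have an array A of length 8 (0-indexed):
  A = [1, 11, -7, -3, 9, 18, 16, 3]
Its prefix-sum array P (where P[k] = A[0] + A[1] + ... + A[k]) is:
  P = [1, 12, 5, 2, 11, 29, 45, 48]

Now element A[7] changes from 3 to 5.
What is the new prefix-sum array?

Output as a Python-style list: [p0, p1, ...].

Change: A[7] 3 -> 5, delta = 2
P[k] for k < 7: unchanged (A[7] not included)
P[k] for k >= 7: shift by delta = 2
  P[0] = 1 + 0 = 1
  P[1] = 12 + 0 = 12
  P[2] = 5 + 0 = 5
  P[3] = 2 + 0 = 2
  P[4] = 11 + 0 = 11
  P[5] = 29 + 0 = 29
  P[6] = 45 + 0 = 45
  P[7] = 48 + 2 = 50

Answer: [1, 12, 5, 2, 11, 29, 45, 50]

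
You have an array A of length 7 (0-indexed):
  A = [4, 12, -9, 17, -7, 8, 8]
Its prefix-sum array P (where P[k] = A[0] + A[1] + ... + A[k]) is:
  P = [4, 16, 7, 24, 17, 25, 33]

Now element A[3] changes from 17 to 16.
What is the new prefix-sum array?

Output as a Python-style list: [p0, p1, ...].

Answer: [4, 16, 7, 23, 16, 24, 32]

Derivation:
Change: A[3] 17 -> 16, delta = -1
P[k] for k < 3: unchanged (A[3] not included)
P[k] for k >= 3: shift by delta = -1
  P[0] = 4 + 0 = 4
  P[1] = 16 + 0 = 16
  P[2] = 7 + 0 = 7
  P[3] = 24 + -1 = 23
  P[4] = 17 + -1 = 16
  P[5] = 25 + -1 = 24
  P[6] = 33 + -1 = 32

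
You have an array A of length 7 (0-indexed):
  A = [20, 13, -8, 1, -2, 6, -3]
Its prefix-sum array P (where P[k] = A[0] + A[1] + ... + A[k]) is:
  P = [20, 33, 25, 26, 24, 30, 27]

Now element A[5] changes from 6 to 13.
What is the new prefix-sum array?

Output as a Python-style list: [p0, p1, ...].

Change: A[5] 6 -> 13, delta = 7
P[k] for k < 5: unchanged (A[5] not included)
P[k] for k >= 5: shift by delta = 7
  P[0] = 20 + 0 = 20
  P[1] = 33 + 0 = 33
  P[2] = 25 + 0 = 25
  P[3] = 26 + 0 = 26
  P[4] = 24 + 0 = 24
  P[5] = 30 + 7 = 37
  P[6] = 27 + 7 = 34

Answer: [20, 33, 25, 26, 24, 37, 34]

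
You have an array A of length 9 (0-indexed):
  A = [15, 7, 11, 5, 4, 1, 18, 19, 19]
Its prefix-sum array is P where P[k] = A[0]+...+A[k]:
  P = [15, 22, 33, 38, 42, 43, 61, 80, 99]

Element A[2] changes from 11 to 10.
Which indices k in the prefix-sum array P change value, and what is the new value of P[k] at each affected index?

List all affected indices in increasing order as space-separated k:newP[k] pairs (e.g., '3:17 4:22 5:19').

P[k] = A[0] + ... + A[k]
P[k] includes A[2] iff k >= 2
Affected indices: 2, 3, ..., 8; delta = -1
  P[2]: 33 + -1 = 32
  P[3]: 38 + -1 = 37
  P[4]: 42 + -1 = 41
  P[5]: 43 + -1 = 42
  P[6]: 61 + -1 = 60
  P[7]: 80 + -1 = 79
  P[8]: 99 + -1 = 98

Answer: 2:32 3:37 4:41 5:42 6:60 7:79 8:98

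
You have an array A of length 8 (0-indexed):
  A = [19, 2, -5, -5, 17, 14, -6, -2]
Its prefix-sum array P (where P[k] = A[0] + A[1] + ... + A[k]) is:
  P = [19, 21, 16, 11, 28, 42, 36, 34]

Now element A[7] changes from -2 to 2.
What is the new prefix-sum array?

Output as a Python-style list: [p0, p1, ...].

Answer: [19, 21, 16, 11, 28, 42, 36, 38]

Derivation:
Change: A[7] -2 -> 2, delta = 4
P[k] for k < 7: unchanged (A[7] not included)
P[k] for k >= 7: shift by delta = 4
  P[0] = 19 + 0 = 19
  P[1] = 21 + 0 = 21
  P[2] = 16 + 0 = 16
  P[3] = 11 + 0 = 11
  P[4] = 28 + 0 = 28
  P[5] = 42 + 0 = 42
  P[6] = 36 + 0 = 36
  P[7] = 34 + 4 = 38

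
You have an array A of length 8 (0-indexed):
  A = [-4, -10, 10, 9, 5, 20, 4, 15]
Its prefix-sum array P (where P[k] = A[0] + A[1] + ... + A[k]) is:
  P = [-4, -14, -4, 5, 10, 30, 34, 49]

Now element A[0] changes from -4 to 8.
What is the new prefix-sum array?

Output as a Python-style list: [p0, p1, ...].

Answer: [8, -2, 8, 17, 22, 42, 46, 61]

Derivation:
Change: A[0] -4 -> 8, delta = 12
P[k] for k < 0: unchanged (A[0] not included)
P[k] for k >= 0: shift by delta = 12
  P[0] = -4 + 12 = 8
  P[1] = -14 + 12 = -2
  P[2] = -4 + 12 = 8
  P[3] = 5 + 12 = 17
  P[4] = 10 + 12 = 22
  P[5] = 30 + 12 = 42
  P[6] = 34 + 12 = 46
  P[7] = 49 + 12 = 61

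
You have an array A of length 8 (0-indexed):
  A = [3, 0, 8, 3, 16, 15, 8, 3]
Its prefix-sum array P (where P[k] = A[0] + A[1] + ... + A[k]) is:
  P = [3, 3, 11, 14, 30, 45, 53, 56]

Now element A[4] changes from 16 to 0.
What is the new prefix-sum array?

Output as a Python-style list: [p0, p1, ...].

Answer: [3, 3, 11, 14, 14, 29, 37, 40]

Derivation:
Change: A[4] 16 -> 0, delta = -16
P[k] for k < 4: unchanged (A[4] not included)
P[k] for k >= 4: shift by delta = -16
  P[0] = 3 + 0 = 3
  P[1] = 3 + 0 = 3
  P[2] = 11 + 0 = 11
  P[3] = 14 + 0 = 14
  P[4] = 30 + -16 = 14
  P[5] = 45 + -16 = 29
  P[6] = 53 + -16 = 37
  P[7] = 56 + -16 = 40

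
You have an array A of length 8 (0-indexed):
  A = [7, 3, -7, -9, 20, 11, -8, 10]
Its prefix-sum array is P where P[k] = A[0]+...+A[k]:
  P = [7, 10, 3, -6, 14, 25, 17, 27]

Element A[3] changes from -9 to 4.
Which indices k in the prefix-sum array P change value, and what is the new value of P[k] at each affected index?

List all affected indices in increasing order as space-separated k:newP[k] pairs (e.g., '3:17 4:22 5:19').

Answer: 3:7 4:27 5:38 6:30 7:40

Derivation:
P[k] = A[0] + ... + A[k]
P[k] includes A[3] iff k >= 3
Affected indices: 3, 4, ..., 7; delta = 13
  P[3]: -6 + 13 = 7
  P[4]: 14 + 13 = 27
  P[5]: 25 + 13 = 38
  P[6]: 17 + 13 = 30
  P[7]: 27 + 13 = 40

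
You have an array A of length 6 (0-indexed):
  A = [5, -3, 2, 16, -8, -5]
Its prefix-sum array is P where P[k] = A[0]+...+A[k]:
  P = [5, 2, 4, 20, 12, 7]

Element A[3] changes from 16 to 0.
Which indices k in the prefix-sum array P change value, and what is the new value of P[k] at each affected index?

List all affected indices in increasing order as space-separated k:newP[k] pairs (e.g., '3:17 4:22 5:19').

Answer: 3:4 4:-4 5:-9

Derivation:
P[k] = A[0] + ... + A[k]
P[k] includes A[3] iff k >= 3
Affected indices: 3, 4, ..., 5; delta = -16
  P[3]: 20 + -16 = 4
  P[4]: 12 + -16 = -4
  P[5]: 7 + -16 = -9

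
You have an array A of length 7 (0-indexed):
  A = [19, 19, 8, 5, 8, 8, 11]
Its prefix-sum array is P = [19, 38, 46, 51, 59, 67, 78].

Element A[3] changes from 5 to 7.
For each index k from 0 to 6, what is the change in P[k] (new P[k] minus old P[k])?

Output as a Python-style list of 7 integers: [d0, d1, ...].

Element change: A[3] 5 -> 7, delta = 2
For k < 3: P[k] unchanged, delta_P[k] = 0
For k >= 3: P[k] shifts by exactly 2
Delta array: [0, 0, 0, 2, 2, 2, 2]

Answer: [0, 0, 0, 2, 2, 2, 2]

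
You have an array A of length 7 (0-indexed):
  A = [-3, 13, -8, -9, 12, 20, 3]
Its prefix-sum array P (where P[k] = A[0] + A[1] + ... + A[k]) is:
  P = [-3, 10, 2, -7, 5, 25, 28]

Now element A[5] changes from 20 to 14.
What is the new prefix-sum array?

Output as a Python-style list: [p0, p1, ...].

Answer: [-3, 10, 2, -7, 5, 19, 22]

Derivation:
Change: A[5] 20 -> 14, delta = -6
P[k] for k < 5: unchanged (A[5] not included)
P[k] for k >= 5: shift by delta = -6
  P[0] = -3 + 0 = -3
  P[1] = 10 + 0 = 10
  P[2] = 2 + 0 = 2
  P[3] = -7 + 0 = -7
  P[4] = 5 + 0 = 5
  P[5] = 25 + -6 = 19
  P[6] = 28 + -6 = 22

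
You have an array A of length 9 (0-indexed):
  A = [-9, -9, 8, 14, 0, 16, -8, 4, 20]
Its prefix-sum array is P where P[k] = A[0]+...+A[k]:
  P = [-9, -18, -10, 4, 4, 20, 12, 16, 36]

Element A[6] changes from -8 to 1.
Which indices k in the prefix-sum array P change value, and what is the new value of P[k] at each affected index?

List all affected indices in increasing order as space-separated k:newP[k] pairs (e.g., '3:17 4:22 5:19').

P[k] = A[0] + ... + A[k]
P[k] includes A[6] iff k >= 6
Affected indices: 6, 7, ..., 8; delta = 9
  P[6]: 12 + 9 = 21
  P[7]: 16 + 9 = 25
  P[8]: 36 + 9 = 45

Answer: 6:21 7:25 8:45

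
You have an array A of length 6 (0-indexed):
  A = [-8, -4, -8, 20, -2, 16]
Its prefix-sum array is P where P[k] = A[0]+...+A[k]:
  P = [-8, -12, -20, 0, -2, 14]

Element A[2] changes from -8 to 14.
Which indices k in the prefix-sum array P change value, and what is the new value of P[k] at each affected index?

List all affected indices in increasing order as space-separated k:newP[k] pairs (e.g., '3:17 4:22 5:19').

Answer: 2:2 3:22 4:20 5:36

Derivation:
P[k] = A[0] + ... + A[k]
P[k] includes A[2] iff k >= 2
Affected indices: 2, 3, ..., 5; delta = 22
  P[2]: -20 + 22 = 2
  P[3]: 0 + 22 = 22
  P[4]: -2 + 22 = 20
  P[5]: 14 + 22 = 36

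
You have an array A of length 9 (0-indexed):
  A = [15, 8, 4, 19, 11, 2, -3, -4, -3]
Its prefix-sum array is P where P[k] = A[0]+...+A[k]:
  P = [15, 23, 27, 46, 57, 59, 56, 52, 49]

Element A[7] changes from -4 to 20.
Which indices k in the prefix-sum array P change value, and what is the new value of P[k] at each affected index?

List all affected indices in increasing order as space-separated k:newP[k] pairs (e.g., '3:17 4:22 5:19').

Answer: 7:76 8:73

Derivation:
P[k] = A[0] + ... + A[k]
P[k] includes A[7] iff k >= 7
Affected indices: 7, 8, ..., 8; delta = 24
  P[7]: 52 + 24 = 76
  P[8]: 49 + 24 = 73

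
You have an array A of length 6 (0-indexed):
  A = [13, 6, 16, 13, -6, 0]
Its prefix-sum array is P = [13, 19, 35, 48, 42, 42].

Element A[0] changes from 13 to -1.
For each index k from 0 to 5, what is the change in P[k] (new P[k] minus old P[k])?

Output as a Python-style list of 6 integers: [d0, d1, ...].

Element change: A[0] 13 -> -1, delta = -14
For k < 0: P[k] unchanged, delta_P[k] = 0
For k >= 0: P[k] shifts by exactly -14
Delta array: [-14, -14, -14, -14, -14, -14]

Answer: [-14, -14, -14, -14, -14, -14]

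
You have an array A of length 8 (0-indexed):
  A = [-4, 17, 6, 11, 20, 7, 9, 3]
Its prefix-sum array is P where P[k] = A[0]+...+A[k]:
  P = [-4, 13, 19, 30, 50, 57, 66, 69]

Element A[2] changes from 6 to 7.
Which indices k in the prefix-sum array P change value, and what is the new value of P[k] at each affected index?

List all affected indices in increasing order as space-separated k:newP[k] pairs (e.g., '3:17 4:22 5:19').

P[k] = A[0] + ... + A[k]
P[k] includes A[2] iff k >= 2
Affected indices: 2, 3, ..., 7; delta = 1
  P[2]: 19 + 1 = 20
  P[3]: 30 + 1 = 31
  P[4]: 50 + 1 = 51
  P[5]: 57 + 1 = 58
  P[6]: 66 + 1 = 67
  P[7]: 69 + 1 = 70

Answer: 2:20 3:31 4:51 5:58 6:67 7:70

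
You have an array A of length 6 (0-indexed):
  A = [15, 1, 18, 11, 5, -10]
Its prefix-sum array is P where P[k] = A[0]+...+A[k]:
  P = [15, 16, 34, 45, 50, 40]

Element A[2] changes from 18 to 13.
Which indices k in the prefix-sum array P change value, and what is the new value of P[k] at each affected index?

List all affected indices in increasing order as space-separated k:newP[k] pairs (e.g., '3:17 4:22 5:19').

P[k] = A[0] + ... + A[k]
P[k] includes A[2] iff k >= 2
Affected indices: 2, 3, ..., 5; delta = -5
  P[2]: 34 + -5 = 29
  P[3]: 45 + -5 = 40
  P[4]: 50 + -5 = 45
  P[5]: 40 + -5 = 35

Answer: 2:29 3:40 4:45 5:35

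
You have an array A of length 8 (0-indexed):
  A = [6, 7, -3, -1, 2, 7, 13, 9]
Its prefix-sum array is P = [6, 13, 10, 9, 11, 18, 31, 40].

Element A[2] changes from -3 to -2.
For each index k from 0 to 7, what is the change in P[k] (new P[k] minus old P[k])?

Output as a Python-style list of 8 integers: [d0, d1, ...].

Element change: A[2] -3 -> -2, delta = 1
For k < 2: P[k] unchanged, delta_P[k] = 0
For k >= 2: P[k] shifts by exactly 1
Delta array: [0, 0, 1, 1, 1, 1, 1, 1]

Answer: [0, 0, 1, 1, 1, 1, 1, 1]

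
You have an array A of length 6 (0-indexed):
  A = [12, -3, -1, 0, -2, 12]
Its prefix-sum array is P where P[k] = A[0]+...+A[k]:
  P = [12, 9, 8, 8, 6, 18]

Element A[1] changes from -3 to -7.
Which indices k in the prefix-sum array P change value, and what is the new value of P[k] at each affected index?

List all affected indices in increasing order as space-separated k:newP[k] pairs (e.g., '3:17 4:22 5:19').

Answer: 1:5 2:4 3:4 4:2 5:14

Derivation:
P[k] = A[0] + ... + A[k]
P[k] includes A[1] iff k >= 1
Affected indices: 1, 2, ..., 5; delta = -4
  P[1]: 9 + -4 = 5
  P[2]: 8 + -4 = 4
  P[3]: 8 + -4 = 4
  P[4]: 6 + -4 = 2
  P[5]: 18 + -4 = 14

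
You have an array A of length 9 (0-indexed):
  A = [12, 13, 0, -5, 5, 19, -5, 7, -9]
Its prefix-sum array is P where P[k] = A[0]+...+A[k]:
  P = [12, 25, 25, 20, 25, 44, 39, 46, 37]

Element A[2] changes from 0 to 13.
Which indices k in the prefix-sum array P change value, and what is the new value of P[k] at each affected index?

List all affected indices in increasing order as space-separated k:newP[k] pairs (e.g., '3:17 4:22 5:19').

P[k] = A[0] + ... + A[k]
P[k] includes A[2] iff k >= 2
Affected indices: 2, 3, ..., 8; delta = 13
  P[2]: 25 + 13 = 38
  P[3]: 20 + 13 = 33
  P[4]: 25 + 13 = 38
  P[5]: 44 + 13 = 57
  P[6]: 39 + 13 = 52
  P[7]: 46 + 13 = 59
  P[8]: 37 + 13 = 50

Answer: 2:38 3:33 4:38 5:57 6:52 7:59 8:50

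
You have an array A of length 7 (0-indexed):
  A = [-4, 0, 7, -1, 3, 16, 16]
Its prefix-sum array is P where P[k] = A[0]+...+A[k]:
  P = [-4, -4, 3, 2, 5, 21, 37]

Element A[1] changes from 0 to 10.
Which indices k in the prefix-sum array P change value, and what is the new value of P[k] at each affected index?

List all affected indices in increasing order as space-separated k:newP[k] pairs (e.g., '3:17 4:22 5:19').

P[k] = A[0] + ... + A[k]
P[k] includes A[1] iff k >= 1
Affected indices: 1, 2, ..., 6; delta = 10
  P[1]: -4 + 10 = 6
  P[2]: 3 + 10 = 13
  P[3]: 2 + 10 = 12
  P[4]: 5 + 10 = 15
  P[5]: 21 + 10 = 31
  P[6]: 37 + 10 = 47

Answer: 1:6 2:13 3:12 4:15 5:31 6:47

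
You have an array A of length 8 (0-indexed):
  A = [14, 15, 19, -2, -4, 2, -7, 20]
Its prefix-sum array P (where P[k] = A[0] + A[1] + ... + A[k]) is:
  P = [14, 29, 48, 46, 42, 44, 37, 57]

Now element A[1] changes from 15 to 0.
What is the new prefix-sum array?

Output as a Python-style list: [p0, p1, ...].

Change: A[1] 15 -> 0, delta = -15
P[k] for k < 1: unchanged (A[1] not included)
P[k] for k >= 1: shift by delta = -15
  P[0] = 14 + 0 = 14
  P[1] = 29 + -15 = 14
  P[2] = 48 + -15 = 33
  P[3] = 46 + -15 = 31
  P[4] = 42 + -15 = 27
  P[5] = 44 + -15 = 29
  P[6] = 37 + -15 = 22
  P[7] = 57 + -15 = 42

Answer: [14, 14, 33, 31, 27, 29, 22, 42]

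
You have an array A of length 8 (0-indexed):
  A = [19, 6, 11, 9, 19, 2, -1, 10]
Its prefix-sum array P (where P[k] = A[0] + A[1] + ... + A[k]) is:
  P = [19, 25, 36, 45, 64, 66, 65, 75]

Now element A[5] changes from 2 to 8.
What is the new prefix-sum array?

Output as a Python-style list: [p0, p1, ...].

Answer: [19, 25, 36, 45, 64, 72, 71, 81]

Derivation:
Change: A[5] 2 -> 8, delta = 6
P[k] for k < 5: unchanged (A[5] not included)
P[k] for k >= 5: shift by delta = 6
  P[0] = 19 + 0 = 19
  P[1] = 25 + 0 = 25
  P[2] = 36 + 0 = 36
  P[3] = 45 + 0 = 45
  P[4] = 64 + 0 = 64
  P[5] = 66 + 6 = 72
  P[6] = 65 + 6 = 71
  P[7] = 75 + 6 = 81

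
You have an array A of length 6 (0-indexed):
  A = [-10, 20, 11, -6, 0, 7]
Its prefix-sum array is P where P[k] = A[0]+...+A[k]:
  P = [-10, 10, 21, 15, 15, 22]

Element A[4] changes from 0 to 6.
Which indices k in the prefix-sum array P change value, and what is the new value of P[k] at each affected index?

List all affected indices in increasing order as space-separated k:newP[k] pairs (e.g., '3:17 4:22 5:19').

Answer: 4:21 5:28

Derivation:
P[k] = A[0] + ... + A[k]
P[k] includes A[4] iff k >= 4
Affected indices: 4, 5, ..., 5; delta = 6
  P[4]: 15 + 6 = 21
  P[5]: 22 + 6 = 28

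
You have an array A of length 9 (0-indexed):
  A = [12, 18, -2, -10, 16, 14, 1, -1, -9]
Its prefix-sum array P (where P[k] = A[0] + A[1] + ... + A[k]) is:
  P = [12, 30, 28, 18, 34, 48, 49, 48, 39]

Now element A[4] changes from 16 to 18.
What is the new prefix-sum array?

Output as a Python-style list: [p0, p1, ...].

Answer: [12, 30, 28, 18, 36, 50, 51, 50, 41]

Derivation:
Change: A[4] 16 -> 18, delta = 2
P[k] for k < 4: unchanged (A[4] not included)
P[k] for k >= 4: shift by delta = 2
  P[0] = 12 + 0 = 12
  P[1] = 30 + 0 = 30
  P[2] = 28 + 0 = 28
  P[3] = 18 + 0 = 18
  P[4] = 34 + 2 = 36
  P[5] = 48 + 2 = 50
  P[6] = 49 + 2 = 51
  P[7] = 48 + 2 = 50
  P[8] = 39 + 2 = 41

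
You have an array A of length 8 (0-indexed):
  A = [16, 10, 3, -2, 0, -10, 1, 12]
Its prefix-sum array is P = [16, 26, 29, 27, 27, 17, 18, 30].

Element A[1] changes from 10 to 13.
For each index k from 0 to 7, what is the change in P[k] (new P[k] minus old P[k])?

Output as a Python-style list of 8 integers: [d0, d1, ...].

Element change: A[1] 10 -> 13, delta = 3
For k < 1: P[k] unchanged, delta_P[k] = 0
For k >= 1: P[k] shifts by exactly 3
Delta array: [0, 3, 3, 3, 3, 3, 3, 3]

Answer: [0, 3, 3, 3, 3, 3, 3, 3]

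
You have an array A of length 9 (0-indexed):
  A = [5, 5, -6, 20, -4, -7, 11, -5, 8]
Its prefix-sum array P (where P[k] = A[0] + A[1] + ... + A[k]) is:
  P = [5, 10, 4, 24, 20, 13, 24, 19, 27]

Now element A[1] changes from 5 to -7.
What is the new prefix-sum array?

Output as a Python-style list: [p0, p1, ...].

Change: A[1] 5 -> -7, delta = -12
P[k] for k < 1: unchanged (A[1] not included)
P[k] for k >= 1: shift by delta = -12
  P[0] = 5 + 0 = 5
  P[1] = 10 + -12 = -2
  P[2] = 4 + -12 = -8
  P[3] = 24 + -12 = 12
  P[4] = 20 + -12 = 8
  P[5] = 13 + -12 = 1
  P[6] = 24 + -12 = 12
  P[7] = 19 + -12 = 7
  P[8] = 27 + -12 = 15

Answer: [5, -2, -8, 12, 8, 1, 12, 7, 15]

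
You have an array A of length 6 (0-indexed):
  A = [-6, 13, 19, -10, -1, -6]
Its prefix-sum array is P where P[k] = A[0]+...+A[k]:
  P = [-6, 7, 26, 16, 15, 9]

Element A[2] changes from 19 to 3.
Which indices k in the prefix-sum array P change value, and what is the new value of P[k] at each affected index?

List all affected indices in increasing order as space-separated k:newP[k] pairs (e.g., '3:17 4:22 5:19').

P[k] = A[0] + ... + A[k]
P[k] includes A[2] iff k >= 2
Affected indices: 2, 3, ..., 5; delta = -16
  P[2]: 26 + -16 = 10
  P[3]: 16 + -16 = 0
  P[4]: 15 + -16 = -1
  P[5]: 9 + -16 = -7

Answer: 2:10 3:0 4:-1 5:-7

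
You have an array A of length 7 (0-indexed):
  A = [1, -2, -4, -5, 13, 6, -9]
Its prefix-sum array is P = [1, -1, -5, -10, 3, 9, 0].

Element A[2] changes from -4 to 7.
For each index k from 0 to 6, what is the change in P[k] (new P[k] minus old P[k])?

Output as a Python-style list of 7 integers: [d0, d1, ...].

Answer: [0, 0, 11, 11, 11, 11, 11]

Derivation:
Element change: A[2] -4 -> 7, delta = 11
For k < 2: P[k] unchanged, delta_P[k] = 0
For k >= 2: P[k] shifts by exactly 11
Delta array: [0, 0, 11, 11, 11, 11, 11]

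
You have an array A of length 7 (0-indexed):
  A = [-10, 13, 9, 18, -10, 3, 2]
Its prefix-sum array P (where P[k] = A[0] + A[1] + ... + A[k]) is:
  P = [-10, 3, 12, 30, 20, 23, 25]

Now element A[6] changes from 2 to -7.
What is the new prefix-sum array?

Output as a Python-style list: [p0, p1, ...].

Answer: [-10, 3, 12, 30, 20, 23, 16]

Derivation:
Change: A[6] 2 -> -7, delta = -9
P[k] for k < 6: unchanged (A[6] not included)
P[k] for k >= 6: shift by delta = -9
  P[0] = -10 + 0 = -10
  P[1] = 3 + 0 = 3
  P[2] = 12 + 0 = 12
  P[3] = 30 + 0 = 30
  P[4] = 20 + 0 = 20
  P[5] = 23 + 0 = 23
  P[6] = 25 + -9 = 16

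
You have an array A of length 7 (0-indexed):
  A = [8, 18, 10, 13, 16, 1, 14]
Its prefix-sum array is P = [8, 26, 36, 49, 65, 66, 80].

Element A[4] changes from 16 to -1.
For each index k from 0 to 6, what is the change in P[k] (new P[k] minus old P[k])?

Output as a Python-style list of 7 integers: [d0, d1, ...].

Answer: [0, 0, 0, 0, -17, -17, -17]

Derivation:
Element change: A[4] 16 -> -1, delta = -17
For k < 4: P[k] unchanged, delta_P[k] = 0
For k >= 4: P[k] shifts by exactly -17
Delta array: [0, 0, 0, 0, -17, -17, -17]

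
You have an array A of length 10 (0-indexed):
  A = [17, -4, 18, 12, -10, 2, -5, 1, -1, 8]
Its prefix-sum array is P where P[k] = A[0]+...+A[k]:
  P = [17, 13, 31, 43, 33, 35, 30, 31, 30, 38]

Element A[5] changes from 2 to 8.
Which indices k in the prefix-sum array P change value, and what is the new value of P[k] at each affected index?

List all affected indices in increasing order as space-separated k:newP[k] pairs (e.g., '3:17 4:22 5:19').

P[k] = A[0] + ... + A[k]
P[k] includes A[5] iff k >= 5
Affected indices: 5, 6, ..., 9; delta = 6
  P[5]: 35 + 6 = 41
  P[6]: 30 + 6 = 36
  P[7]: 31 + 6 = 37
  P[8]: 30 + 6 = 36
  P[9]: 38 + 6 = 44

Answer: 5:41 6:36 7:37 8:36 9:44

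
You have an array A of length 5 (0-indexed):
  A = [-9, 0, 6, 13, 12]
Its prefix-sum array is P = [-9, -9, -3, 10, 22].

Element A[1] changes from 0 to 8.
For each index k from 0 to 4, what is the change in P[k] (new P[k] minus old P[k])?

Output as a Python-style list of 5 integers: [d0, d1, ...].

Element change: A[1] 0 -> 8, delta = 8
For k < 1: P[k] unchanged, delta_P[k] = 0
For k >= 1: P[k] shifts by exactly 8
Delta array: [0, 8, 8, 8, 8]

Answer: [0, 8, 8, 8, 8]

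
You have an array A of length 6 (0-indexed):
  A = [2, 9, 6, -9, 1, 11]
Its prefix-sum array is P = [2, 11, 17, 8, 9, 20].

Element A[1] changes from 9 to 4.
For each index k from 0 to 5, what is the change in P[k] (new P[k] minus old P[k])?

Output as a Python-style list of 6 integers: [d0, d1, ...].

Answer: [0, -5, -5, -5, -5, -5]

Derivation:
Element change: A[1] 9 -> 4, delta = -5
For k < 1: P[k] unchanged, delta_P[k] = 0
For k >= 1: P[k] shifts by exactly -5
Delta array: [0, -5, -5, -5, -5, -5]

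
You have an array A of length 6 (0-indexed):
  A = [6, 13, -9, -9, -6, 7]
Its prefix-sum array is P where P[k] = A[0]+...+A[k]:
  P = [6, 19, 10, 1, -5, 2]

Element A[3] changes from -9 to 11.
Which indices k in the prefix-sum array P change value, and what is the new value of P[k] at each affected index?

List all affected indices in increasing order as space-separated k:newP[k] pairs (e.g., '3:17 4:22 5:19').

Answer: 3:21 4:15 5:22

Derivation:
P[k] = A[0] + ... + A[k]
P[k] includes A[3] iff k >= 3
Affected indices: 3, 4, ..., 5; delta = 20
  P[3]: 1 + 20 = 21
  P[4]: -5 + 20 = 15
  P[5]: 2 + 20 = 22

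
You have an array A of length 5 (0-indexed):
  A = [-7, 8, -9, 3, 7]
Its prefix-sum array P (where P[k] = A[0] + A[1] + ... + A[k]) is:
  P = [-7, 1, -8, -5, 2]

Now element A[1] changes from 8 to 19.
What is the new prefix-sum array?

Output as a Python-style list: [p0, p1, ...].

Answer: [-7, 12, 3, 6, 13]

Derivation:
Change: A[1] 8 -> 19, delta = 11
P[k] for k < 1: unchanged (A[1] not included)
P[k] for k >= 1: shift by delta = 11
  P[0] = -7 + 0 = -7
  P[1] = 1 + 11 = 12
  P[2] = -8 + 11 = 3
  P[3] = -5 + 11 = 6
  P[4] = 2 + 11 = 13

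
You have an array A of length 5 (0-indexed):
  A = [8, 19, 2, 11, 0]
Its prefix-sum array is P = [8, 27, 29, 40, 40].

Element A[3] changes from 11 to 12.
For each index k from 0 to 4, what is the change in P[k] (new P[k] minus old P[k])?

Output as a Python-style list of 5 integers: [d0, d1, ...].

Answer: [0, 0, 0, 1, 1]

Derivation:
Element change: A[3] 11 -> 12, delta = 1
For k < 3: P[k] unchanged, delta_P[k] = 0
For k >= 3: P[k] shifts by exactly 1
Delta array: [0, 0, 0, 1, 1]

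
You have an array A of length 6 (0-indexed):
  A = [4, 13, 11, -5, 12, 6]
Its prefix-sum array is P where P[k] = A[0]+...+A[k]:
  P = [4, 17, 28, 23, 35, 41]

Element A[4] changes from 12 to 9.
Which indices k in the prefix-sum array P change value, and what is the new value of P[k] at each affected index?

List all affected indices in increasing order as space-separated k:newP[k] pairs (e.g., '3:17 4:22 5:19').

P[k] = A[0] + ... + A[k]
P[k] includes A[4] iff k >= 4
Affected indices: 4, 5, ..., 5; delta = -3
  P[4]: 35 + -3 = 32
  P[5]: 41 + -3 = 38

Answer: 4:32 5:38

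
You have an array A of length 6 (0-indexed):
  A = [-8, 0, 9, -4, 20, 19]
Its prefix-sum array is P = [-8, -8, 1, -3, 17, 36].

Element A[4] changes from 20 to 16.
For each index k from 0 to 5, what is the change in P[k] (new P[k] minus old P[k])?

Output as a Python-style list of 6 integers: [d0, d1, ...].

Element change: A[4] 20 -> 16, delta = -4
For k < 4: P[k] unchanged, delta_P[k] = 0
For k >= 4: P[k] shifts by exactly -4
Delta array: [0, 0, 0, 0, -4, -4]

Answer: [0, 0, 0, 0, -4, -4]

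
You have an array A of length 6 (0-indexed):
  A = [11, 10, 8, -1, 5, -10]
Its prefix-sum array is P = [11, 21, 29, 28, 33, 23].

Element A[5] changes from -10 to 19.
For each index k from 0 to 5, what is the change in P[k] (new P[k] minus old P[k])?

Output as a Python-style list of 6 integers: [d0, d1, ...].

Element change: A[5] -10 -> 19, delta = 29
For k < 5: P[k] unchanged, delta_P[k] = 0
For k >= 5: P[k] shifts by exactly 29
Delta array: [0, 0, 0, 0, 0, 29]

Answer: [0, 0, 0, 0, 0, 29]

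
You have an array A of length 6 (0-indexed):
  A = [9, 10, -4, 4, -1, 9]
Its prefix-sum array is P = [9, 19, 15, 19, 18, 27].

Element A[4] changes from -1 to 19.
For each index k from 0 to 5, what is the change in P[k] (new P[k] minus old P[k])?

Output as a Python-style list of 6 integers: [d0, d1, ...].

Element change: A[4] -1 -> 19, delta = 20
For k < 4: P[k] unchanged, delta_P[k] = 0
For k >= 4: P[k] shifts by exactly 20
Delta array: [0, 0, 0, 0, 20, 20]

Answer: [0, 0, 0, 0, 20, 20]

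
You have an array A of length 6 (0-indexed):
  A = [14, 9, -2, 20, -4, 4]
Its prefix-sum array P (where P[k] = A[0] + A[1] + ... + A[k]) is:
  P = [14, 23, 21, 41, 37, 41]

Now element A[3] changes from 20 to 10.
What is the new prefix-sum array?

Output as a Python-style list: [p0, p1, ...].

Answer: [14, 23, 21, 31, 27, 31]

Derivation:
Change: A[3] 20 -> 10, delta = -10
P[k] for k < 3: unchanged (A[3] not included)
P[k] for k >= 3: shift by delta = -10
  P[0] = 14 + 0 = 14
  P[1] = 23 + 0 = 23
  P[2] = 21 + 0 = 21
  P[3] = 41 + -10 = 31
  P[4] = 37 + -10 = 27
  P[5] = 41 + -10 = 31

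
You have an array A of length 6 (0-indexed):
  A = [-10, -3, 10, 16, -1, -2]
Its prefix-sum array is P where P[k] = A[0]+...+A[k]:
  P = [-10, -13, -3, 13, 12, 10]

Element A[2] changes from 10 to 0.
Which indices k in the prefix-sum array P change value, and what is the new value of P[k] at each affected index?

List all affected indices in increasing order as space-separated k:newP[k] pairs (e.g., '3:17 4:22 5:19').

P[k] = A[0] + ... + A[k]
P[k] includes A[2] iff k >= 2
Affected indices: 2, 3, ..., 5; delta = -10
  P[2]: -3 + -10 = -13
  P[3]: 13 + -10 = 3
  P[4]: 12 + -10 = 2
  P[5]: 10 + -10 = 0

Answer: 2:-13 3:3 4:2 5:0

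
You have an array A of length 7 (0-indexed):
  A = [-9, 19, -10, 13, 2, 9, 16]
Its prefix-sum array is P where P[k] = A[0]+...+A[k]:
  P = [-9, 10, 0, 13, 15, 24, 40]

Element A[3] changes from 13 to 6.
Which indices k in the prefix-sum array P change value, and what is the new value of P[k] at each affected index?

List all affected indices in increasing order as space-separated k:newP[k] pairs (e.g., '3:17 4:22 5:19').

P[k] = A[0] + ... + A[k]
P[k] includes A[3] iff k >= 3
Affected indices: 3, 4, ..., 6; delta = -7
  P[3]: 13 + -7 = 6
  P[4]: 15 + -7 = 8
  P[5]: 24 + -7 = 17
  P[6]: 40 + -7 = 33

Answer: 3:6 4:8 5:17 6:33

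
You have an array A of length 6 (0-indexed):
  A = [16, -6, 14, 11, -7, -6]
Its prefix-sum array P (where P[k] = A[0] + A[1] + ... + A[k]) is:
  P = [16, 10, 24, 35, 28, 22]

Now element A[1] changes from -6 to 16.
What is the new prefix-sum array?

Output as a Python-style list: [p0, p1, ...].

Answer: [16, 32, 46, 57, 50, 44]

Derivation:
Change: A[1] -6 -> 16, delta = 22
P[k] for k < 1: unchanged (A[1] not included)
P[k] for k >= 1: shift by delta = 22
  P[0] = 16 + 0 = 16
  P[1] = 10 + 22 = 32
  P[2] = 24 + 22 = 46
  P[3] = 35 + 22 = 57
  P[4] = 28 + 22 = 50
  P[5] = 22 + 22 = 44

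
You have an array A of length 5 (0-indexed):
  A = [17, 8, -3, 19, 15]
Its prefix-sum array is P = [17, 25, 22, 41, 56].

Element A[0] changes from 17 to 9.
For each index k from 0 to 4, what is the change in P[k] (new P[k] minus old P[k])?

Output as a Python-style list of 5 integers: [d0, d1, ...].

Answer: [-8, -8, -8, -8, -8]

Derivation:
Element change: A[0] 17 -> 9, delta = -8
For k < 0: P[k] unchanged, delta_P[k] = 0
For k >= 0: P[k] shifts by exactly -8
Delta array: [-8, -8, -8, -8, -8]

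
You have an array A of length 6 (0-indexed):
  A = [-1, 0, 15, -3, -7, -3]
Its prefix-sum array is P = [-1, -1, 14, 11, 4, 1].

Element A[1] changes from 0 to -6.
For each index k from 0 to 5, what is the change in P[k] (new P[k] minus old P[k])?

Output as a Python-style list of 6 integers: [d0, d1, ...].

Element change: A[1] 0 -> -6, delta = -6
For k < 1: P[k] unchanged, delta_P[k] = 0
For k >= 1: P[k] shifts by exactly -6
Delta array: [0, -6, -6, -6, -6, -6]

Answer: [0, -6, -6, -6, -6, -6]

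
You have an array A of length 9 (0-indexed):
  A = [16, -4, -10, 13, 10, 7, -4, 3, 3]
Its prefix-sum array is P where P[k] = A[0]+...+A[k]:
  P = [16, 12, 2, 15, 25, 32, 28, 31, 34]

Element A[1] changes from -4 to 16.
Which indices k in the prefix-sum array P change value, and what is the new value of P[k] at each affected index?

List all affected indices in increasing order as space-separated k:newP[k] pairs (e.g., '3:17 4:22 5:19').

P[k] = A[0] + ... + A[k]
P[k] includes A[1] iff k >= 1
Affected indices: 1, 2, ..., 8; delta = 20
  P[1]: 12 + 20 = 32
  P[2]: 2 + 20 = 22
  P[3]: 15 + 20 = 35
  P[4]: 25 + 20 = 45
  P[5]: 32 + 20 = 52
  P[6]: 28 + 20 = 48
  P[7]: 31 + 20 = 51
  P[8]: 34 + 20 = 54

Answer: 1:32 2:22 3:35 4:45 5:52 6:48 7:51 8:54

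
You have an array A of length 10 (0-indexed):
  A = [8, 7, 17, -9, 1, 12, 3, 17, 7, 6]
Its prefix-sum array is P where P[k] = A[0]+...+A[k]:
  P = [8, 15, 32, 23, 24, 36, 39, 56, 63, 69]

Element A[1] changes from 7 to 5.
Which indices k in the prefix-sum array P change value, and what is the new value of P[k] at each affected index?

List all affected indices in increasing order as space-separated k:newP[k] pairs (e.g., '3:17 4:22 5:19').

Answer: 1:13 2:30 3:21 4:22 5:34 6:37 7:54 8:61 9:67

Derivation:
P[k] = A[0] + ... + A[k]
P[k] includes A[1] iff k >= 1
Affected indices: 1, 2, ..., 9; delta = -2
  P[1]: 15 + -2 = 13
  P[2]: 32 + -2 = 30
  P[3]: 23 + -2 = 21
  P[4]: 24 + -2 = 22
  P[5]: 36 + -2 = 34
  P[6]: 39 + -2 = 37
  P[7]: 56 + -2 = 54
  P[8]: 63 + -2 = 61
  P[9]: 69 + -2 = 67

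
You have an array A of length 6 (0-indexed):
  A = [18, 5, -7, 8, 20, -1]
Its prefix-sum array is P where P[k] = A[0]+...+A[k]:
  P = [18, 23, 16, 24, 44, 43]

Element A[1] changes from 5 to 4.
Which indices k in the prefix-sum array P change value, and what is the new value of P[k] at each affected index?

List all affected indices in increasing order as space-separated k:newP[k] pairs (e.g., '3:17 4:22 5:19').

P[k] = A[0] + ... + A[k]
P[k] includes A[1] iff k >= 1
Affected indices: 1, 2, ..., 5; delta = -1
  P[1]: 23 + -1 = 22
  P[2]: 16 + -1 = 15
  P[3]: 24 + -1 = 23
  P[4]: 44 + -1 = 43
  P[5]: 43 + -1 = 42

Answer: 1:22 2:15 3:23 4:43 5:42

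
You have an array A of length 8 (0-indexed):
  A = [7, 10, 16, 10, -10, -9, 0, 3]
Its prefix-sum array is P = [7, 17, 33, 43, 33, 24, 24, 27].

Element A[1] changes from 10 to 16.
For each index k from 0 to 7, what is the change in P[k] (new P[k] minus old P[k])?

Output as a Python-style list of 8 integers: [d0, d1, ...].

Element change: A[1] 10 -> 16, delta = 6
For k < 1: P[k] unchanged, delta_P[k] = 0
For k >= 1: P[k] shifts by exactly 6
Delta array: [0, 6, 6, 6, 6, 6, 6, 6]

Answer: [0, 6, 6, 6, 6, 6, 6, 6]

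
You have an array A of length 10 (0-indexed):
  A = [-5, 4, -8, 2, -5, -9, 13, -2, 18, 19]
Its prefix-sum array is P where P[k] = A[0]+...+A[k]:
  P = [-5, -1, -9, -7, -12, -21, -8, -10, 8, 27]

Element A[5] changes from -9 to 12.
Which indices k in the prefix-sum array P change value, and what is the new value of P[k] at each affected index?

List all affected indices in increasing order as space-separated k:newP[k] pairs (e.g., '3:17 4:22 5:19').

P[k] = A[0] + ... + A[k]
P[k] includes A[5] iff k >= 5
Affected indices: 5, 6, ..., 9; delta = 21
  P[5]: -21 + 21 = 0
  P[6]: -8 + 21 = 13
  P[7]: -10 + 21 = 11
  P[8]: 8 + 21 = 29
  P[9]: 27 + 21 = 48

Answer: 5:0 6:13 7:11 8:29 9:48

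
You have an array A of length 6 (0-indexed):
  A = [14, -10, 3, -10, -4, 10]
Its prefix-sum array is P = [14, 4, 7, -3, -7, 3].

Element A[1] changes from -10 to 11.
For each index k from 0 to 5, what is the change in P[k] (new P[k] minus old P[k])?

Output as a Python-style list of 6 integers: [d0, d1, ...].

Element change: A[1] -10 -> 11, delta = 21
For k < 1: P[k] unchanged, delta_P[k] = 0
For k >= 1: P[k] shifts by exactly 21
Delta array: [0, 21, 21, 21, 21, 21]

Answer: [0, 21, 21, 21, 21, 21]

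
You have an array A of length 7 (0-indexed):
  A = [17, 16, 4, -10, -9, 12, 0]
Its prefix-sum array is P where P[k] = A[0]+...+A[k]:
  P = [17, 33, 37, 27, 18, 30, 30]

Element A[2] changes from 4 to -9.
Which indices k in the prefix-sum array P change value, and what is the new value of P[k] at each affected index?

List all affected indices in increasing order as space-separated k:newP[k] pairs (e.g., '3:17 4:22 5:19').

P[k] = A[0] + ... + A[k]
P[k] includes A[2] iff k >= 2
Affected indices: 2, 3, ..., 6; delta = -13
  P[2]: 37 + -13 = 24
  P[3]: 27 + -13 = 14
  P[4]: 18 + -13 = 5
  P[5]: 30 + -13 = 17
  P[6]: 30 + -13 = 17

Answer: 2:24 3:14 4:5 5:17 6:17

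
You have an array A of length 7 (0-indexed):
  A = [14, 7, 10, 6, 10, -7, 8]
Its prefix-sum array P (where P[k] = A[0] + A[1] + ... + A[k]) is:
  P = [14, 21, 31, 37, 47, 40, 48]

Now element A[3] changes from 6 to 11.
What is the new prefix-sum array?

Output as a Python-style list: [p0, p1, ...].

Change: A[3] 6 -> 11, delta = 5
P[k] for k < 3: unchanged (A[3] not included)
P[k] for k >= 3: shift by delta = 5
  P[0] = 14 + 0 = 14
  P[1] = 21 + 0 = 21
  P[2] = 31 + 0 = 31
  P[3] = 37 + 5 = 42
  P[4] = 47 + 5 = 52
  P[5] = 40 + 5 = 45
  P[6] = 48 + 5 = 53

Answer: [14, 21, 31, 42, 52, 45, 53]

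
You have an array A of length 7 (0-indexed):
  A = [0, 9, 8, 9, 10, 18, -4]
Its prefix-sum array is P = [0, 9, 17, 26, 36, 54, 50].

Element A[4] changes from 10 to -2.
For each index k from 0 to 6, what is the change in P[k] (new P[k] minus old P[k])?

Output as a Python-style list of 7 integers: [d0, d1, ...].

Answer: [0, 0, 0, 0, -12, -12, -12]

Derivation:
Element change: A[4] 10 -> -2, delta = -12
For k < 4: P[k] unchanged, delta_P[k] = 0
For k >= 4: P[k] shifts by exactly -12
Delta array: [0, 0, 0, 0, -12, -12, -12]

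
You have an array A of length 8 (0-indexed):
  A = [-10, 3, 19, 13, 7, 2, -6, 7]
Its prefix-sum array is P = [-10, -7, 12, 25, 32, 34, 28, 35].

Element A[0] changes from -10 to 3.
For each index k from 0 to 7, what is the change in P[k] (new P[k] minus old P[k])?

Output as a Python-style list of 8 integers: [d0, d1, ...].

Element change: A[0] -10 -> 3, delta = 13
For k < 0: P[k] unchanged, delta_P[k] = 0
For k >= 0: P[k] shifts by exactly 13
Delta array: [13, 13, 13, 13, 13, 13, 13, 13]

Answer: [13, 13, 13, 13, 13, 13, 13, 13]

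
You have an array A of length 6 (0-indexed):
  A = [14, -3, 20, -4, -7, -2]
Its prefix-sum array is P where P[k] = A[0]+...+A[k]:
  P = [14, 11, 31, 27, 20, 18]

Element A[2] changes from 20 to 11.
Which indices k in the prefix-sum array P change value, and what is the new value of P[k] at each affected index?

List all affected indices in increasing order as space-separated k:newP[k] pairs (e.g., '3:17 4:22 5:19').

Answer: 2:22 3:18 4:11 5:9

Derivation:
P[k] = A[0] + ... + A[k]
P[k] includes A[2] iff k >= 2
Affected indices: 2, 3, ..., 5; delta = -9
  P[2]: 31 + -9 = 22
  P[3]: 27 + -9 = 18
  P[4]: 20 + -9 = 11
  P[5]: 18 + -9 = 9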